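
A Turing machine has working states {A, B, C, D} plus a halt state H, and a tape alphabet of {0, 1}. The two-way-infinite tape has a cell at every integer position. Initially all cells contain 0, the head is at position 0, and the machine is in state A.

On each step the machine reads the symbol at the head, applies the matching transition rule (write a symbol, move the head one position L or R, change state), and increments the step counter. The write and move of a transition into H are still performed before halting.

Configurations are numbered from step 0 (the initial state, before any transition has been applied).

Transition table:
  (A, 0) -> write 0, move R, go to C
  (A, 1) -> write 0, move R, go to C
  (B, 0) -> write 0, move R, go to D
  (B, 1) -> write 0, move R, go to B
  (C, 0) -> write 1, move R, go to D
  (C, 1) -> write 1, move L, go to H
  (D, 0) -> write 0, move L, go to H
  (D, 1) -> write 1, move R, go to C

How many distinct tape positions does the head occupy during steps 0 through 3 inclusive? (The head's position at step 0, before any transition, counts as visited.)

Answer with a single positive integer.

Step 1: in state A at pos 0, read 0 -> (A,0)->write 0,move R,goto C. Now: state=C, head=1, tape[-1..2]=0000 (head:   ^)
Step 2: in state C at pos 1, read 0 -> (C,0)->write 1,move R,goto D. Now: state=D, head=2, tape[-1..3]=00100 (head:    ^)
Step 3: in state D at pos 2, read 0 -> (D,0)->write 0,move L,goto H. Now: state=H, head=1, tape[-1..3]=00100 (head:   ^)
Head positions at steps 0..3: starting at 0, distinct positions visited = {0, 1, 2} -> 3 position(s)

Answer: 3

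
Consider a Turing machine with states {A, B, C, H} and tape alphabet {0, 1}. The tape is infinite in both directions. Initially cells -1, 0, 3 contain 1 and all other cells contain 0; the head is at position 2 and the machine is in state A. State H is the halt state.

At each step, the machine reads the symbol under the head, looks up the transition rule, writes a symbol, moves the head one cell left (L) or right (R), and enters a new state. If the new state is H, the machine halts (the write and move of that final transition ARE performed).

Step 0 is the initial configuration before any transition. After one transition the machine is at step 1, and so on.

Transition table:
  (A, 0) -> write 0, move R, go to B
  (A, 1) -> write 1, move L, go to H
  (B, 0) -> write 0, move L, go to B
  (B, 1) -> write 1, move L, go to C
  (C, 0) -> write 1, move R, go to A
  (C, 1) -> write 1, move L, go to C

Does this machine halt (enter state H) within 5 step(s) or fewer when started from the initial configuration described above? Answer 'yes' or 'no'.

Step 1: in state A at pos 2, read 0 -> (A,0)->write 0,move R,goto B. Now: state=B, head=3, tape[-2..4]=0110010 (head:      ^)
Step 2: in state B at pos 3, read 1 -> (B,1)->write 1,move L,goto C. Now: state=C, head=2, tape[-2..4]=0110010 (head:     ^)
Step 3: in state C at pos 2, read 0 -> (C,0)->write 1,move R,goto A. Now: state=A, head=3, tape[-2..4]=0110110 (head:      ^)
Step 4: in state A at pos 3, read 1 -> (A,1)->write 1,move L,goto H. Now: state=H, head=2, tape[-2..4]=0110110 (head:     ^)
State H reached at step 4; 4 <= 5 -> yes

Answer: yes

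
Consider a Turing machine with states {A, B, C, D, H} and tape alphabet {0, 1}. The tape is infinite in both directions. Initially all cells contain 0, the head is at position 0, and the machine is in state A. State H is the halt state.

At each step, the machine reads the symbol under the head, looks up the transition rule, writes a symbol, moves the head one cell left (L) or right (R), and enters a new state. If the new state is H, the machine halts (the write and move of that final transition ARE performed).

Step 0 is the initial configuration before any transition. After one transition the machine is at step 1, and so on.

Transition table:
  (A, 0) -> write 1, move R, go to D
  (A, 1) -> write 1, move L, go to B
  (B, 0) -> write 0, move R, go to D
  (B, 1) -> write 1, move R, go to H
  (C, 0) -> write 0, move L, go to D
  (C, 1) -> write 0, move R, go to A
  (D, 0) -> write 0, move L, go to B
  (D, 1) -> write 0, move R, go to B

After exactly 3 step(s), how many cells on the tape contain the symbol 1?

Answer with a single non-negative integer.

Answer: 1

Derivation:
Step 1: in state A at pos 0, read 0 -> (A,0)->write 1,move R,goto D. Now: state=D, head=1, tape[-1..2]=0100 (head:   ^)
Step 2: in state D at pos 1, read 0 -> (D,0)->write 0,move L,goto B. Now: state=B, head=0, tape[-1..2]=0100 (head:  ^)
Step 3: in state B at pos 0, read 1 -> (B,1)->write 1,move R,goto H. Now: state=H, head=1, tape[-1..2]=0100 (head:   ^)
Cells containing 1 after step 3: {0} -> 1 cell(s)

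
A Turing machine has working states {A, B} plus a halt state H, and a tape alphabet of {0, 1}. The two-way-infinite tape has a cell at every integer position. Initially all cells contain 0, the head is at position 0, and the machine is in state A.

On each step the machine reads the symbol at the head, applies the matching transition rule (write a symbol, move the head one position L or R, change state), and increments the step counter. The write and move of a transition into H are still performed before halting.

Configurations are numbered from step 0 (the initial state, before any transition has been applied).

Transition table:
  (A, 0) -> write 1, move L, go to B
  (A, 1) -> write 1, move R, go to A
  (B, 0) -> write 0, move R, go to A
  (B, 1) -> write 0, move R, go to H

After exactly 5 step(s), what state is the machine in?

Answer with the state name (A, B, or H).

Answer: H

Derivation:
Step 1: in state A at pos 0, read 0 -> (A,0)->write 1,move L,goto B. Now: state=B, head=-1, tape[-2..1]=0010 (head:  ^)
Step 2: in state B at pos -1, read 0 -> (B,0)->write 0,move R,goto A. Now: state=A, head=0, tape[-2..1]=0010 (head:   ^)
Step 3: in state A at pos 0, read 1 -> (A,1)->write 1,move R,goto A. Now: state=A, head=1, tape[-2..2]=00100 (head:    ^)
Step 4: in state A at pos 1, read 0 -> (A,0)->write 1,move L,goto B. Now: state=B, head=0, tape[-2..2]=00110 (head:   ^)
Step 5: in state B at pos 0, read 1 -> (B,1)->write 0,move R,goto H. Now: state=H, head=1, tape[-2..2]=00010 (head:    ^)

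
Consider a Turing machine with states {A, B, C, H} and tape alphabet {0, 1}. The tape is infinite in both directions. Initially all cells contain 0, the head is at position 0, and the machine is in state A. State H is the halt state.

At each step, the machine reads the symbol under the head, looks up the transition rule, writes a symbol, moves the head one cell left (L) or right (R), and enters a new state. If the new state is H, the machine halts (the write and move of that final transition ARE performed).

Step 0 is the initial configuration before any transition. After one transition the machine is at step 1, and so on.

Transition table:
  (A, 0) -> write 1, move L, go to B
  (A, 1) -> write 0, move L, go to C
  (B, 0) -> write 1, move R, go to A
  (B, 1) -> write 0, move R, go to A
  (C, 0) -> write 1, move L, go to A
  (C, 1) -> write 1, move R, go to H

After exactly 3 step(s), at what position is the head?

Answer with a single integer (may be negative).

Step 1: in state A at pos 0, read 0 -> (A,0)->write 1,move L,goto B. Now: state=B, head=-1, tape[-2..1]=0010 (head:  ^)
Step 2: in state B at pos -1, read 0 -> (B,0)->write 1,move R,goto A. Now: state=A, head=0, tape[-2..1]=0110 (head:   ^)
Step 3: in state A at pos 0, read 1 -> (A,1)->write 0,move L,goto C. Now: state=C, head=-1, tape[-2..1]=0100 (head:  ^)

Answer: -1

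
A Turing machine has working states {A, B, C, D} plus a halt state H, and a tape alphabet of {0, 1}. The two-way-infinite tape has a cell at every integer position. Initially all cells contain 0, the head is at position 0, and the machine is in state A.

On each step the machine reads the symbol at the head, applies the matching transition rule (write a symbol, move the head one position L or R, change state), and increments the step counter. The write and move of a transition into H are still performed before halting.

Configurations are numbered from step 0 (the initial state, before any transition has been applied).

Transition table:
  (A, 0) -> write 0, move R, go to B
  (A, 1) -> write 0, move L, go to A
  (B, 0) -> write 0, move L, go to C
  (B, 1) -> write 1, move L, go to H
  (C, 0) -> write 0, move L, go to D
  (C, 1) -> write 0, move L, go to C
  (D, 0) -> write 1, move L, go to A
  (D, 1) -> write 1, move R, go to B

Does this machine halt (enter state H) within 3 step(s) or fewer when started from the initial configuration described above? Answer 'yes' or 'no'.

Step 1: in state A at pos 0, read 0 -> (A,0)->write 0,move R,goto B. Now: state=B, head=1, tape[-1..2]=0000 (head:   ^)
Step 2: in state B at pos 1, read 0 -> (B,0)->write 0,move L,goto C. Now: state=C, head=0, tape[-1..2]=0000 (head:  ^)
Step 3: in state C at pos 0, read 0 -> (C,0)->write 0,move L,goto D. Now: state=D, head=-1, tape[-2..2]=00000 (head:  ^)
After 3 step(s): state = D (not H) -> not halted within 3 -> no

Answer: no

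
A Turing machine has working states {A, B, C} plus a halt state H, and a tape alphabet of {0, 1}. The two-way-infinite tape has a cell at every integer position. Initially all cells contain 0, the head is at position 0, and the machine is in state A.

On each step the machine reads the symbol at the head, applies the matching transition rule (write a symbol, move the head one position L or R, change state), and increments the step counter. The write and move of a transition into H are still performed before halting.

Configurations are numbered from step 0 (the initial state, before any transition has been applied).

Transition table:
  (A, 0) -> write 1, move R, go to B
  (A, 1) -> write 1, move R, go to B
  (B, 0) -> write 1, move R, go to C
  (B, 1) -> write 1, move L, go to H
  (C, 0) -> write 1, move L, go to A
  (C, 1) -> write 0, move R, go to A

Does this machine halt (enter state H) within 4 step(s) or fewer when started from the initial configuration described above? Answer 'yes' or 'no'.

Answer: no

Derivation:
Step 1: in state A at pos 0, read 0 -> (A,0)->write 1,move R,goto B. Now: state=B, head=1, tape[-1..2]=0100 (head:   ^)
Step 2: in state B at pos 1, read 0 -> (B,0)->write 1,move R,goto C. Now: state=C, head=2, tape[-1..3]=01100 (head:    ^)
Step 3: in state C at pos 2, read 0 -> (C,0)->write 1,move L,goto A. Now: state=A, head=1, tape[-1..3]=01110 (head:   ^)
Step 4: in state A at pos 1, read 1 -> (A,1)->write 1,move R,goto B. Now: state=B, head=2, tape[-1..3]=01110 (head:    ^)
After 4 step(s): state = B (not H) -> not halted within 4 -> no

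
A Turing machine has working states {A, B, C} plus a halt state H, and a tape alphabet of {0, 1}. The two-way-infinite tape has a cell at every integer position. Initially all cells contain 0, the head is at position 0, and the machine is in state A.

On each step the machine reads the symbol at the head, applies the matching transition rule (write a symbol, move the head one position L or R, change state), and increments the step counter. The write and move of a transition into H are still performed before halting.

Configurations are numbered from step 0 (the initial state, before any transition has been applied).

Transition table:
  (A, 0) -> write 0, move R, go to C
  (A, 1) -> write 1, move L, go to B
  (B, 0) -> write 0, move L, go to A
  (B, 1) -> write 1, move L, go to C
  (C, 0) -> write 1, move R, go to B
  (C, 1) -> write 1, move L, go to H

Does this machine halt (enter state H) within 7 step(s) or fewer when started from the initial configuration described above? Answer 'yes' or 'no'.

Answer: no

Derivation:
Step 1: in state A at pos 0, read 0 -> (A,0)->write 0,move R,goto C. Now: state=C, head=1, tape[-1..2]=0000 (head:   ^)
Step 2: in state C at pos 1, read 0 -> (C,0)->write 1,move R,goto B. Now: state=B, head=2, tape[-1..3]=00100 (head:    ^)
Step 3: in state B at pos 2, read 0 -> (B,0)->write 0,move L,goto A. Now: state=A, head=1, tape[-1..3]=00100 (head:   ^)
Step 4: in state A at pos 1, read 1 -> (A,1)->write 1,move L,goto B. Now: state=B, head=0, tape[-1..3]=00100 (head:  ^)
Step 5: in state B at pos 0, read 0 -> (B,0)->write 0,move L,goto A. Now: state=A, head=-1, tape[-2..3]=000100 (head:  ^)
Step 6: in state A at pos -1, read 0 -> (A,0)->write 0,move R,goto C. Now: state=C, head=0, tape[-2..3]=000100 (head:   ^)
Step 7: in state C at pos 0, read 0 -> (C,0)->write 1,move R,goto B. Now: state=B, head=1, tape[-2..3]=001100 (head:    ^)
After 7 step(s): state = B (not H) -> not halted within 7 -> no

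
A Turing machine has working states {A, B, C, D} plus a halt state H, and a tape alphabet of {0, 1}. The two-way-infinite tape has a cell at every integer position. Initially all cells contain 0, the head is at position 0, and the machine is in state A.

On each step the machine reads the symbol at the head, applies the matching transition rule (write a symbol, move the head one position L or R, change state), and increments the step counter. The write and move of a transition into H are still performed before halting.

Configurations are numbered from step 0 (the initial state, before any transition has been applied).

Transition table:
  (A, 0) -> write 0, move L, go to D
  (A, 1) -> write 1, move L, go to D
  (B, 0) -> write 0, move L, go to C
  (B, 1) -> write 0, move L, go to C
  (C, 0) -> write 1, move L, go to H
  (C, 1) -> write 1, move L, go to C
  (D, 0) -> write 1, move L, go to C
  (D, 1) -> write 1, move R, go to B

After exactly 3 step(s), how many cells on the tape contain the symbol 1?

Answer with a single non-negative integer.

Step 1: in state A at pos 0, read 0 -> (A,0)->write 0,move L,goto D. Now: state=D, head=-1, tape[-2..1]=0000 (head:  ^)
Step 2: in state D at pos -1, read 0 -> (D,0)->write 1,move L,goto C. Now: state=C, head=-2, tape[-3..1]=00100 (head:  ^)
Step 3: in state C at pos -2, read 0 -> (C,0)->write 1,move L,goto H. Now: state=H, head=-3, tape[-4..1]=001100 (head:  ^)
Cells containing 1 after step 3: {-2, -1} -> 2 cell(s)

Answer: 2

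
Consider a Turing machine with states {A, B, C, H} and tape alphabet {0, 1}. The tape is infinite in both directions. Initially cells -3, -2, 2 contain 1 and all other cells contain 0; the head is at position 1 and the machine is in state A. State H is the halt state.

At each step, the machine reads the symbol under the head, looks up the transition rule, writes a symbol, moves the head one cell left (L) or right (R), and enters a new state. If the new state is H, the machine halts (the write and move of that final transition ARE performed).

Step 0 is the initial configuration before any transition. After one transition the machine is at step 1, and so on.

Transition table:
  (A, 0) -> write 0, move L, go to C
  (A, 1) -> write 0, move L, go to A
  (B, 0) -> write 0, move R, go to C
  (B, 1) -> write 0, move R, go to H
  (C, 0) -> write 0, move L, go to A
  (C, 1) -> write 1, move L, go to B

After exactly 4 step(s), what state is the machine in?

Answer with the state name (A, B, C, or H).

Step 1: in state A at pos 1, read 0 -> (A,0)->write 0,move L,goto C. Now: state=C, head=0, tape[-4..3]=01100010 (head:     ^)
Step 2: in state C at pos 0, read 0 -> (C,0)->write 0,move L,goto A. Now: state=A, head=-1, tape[-4..3]=01100010 (head:    ^)
Step 3: in state A at pos -1, read 0 -> (A,0)->write 0,move L,goto C. Now: state=C, head=-2, tape[-4..3]=01100010 (head:   ^)
Step 4: in state C at pos -2, read 1 -> (C,1)->write 1,move L,goto B. Now: state=B, head=-3, tape[-4..3]=01100010 (head:  ^)

Answer: B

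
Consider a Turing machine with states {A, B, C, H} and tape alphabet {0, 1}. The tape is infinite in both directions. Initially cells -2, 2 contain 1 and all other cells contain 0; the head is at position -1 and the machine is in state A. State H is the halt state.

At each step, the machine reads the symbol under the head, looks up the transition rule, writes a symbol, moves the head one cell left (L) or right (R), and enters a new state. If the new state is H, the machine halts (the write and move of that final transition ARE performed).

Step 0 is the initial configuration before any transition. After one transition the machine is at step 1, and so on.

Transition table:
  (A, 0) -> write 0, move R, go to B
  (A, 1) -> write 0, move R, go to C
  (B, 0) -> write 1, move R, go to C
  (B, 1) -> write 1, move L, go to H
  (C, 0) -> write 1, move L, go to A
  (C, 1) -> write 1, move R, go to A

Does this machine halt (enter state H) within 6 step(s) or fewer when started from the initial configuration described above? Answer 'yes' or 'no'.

Answer: no

Derivation:
Step 1: in state A at pos -1, read 0 -> (A,0)->write 0,move R,goto B. Now: state=B, head=0, tape[-3..3]=0100010 (head:    ^)
Step 2: in state B at pos 0, read 0 -> (B,0)->write 1,move R,goto C. Now: state=C, head=1, tape[-3..3]=0101010 (head:     ^)
Step 3: in state C at pos 1, read 0 -> (C,0)->write 1,move L,goto A. Now: state=A, head=0, tape[-3..3]=0101110 (head:    ^)
Step 4: in state A at pos 0, read 1 -> (A,1)->write 0,move R,goto C. Now: state=C, head=1, tape[-3..3]=0100110 (head:     ^)
Step 5: in state C at pos 1, read 1 -> (C,1)->write 1,move R,goto A. Now: state=A, head=2, tape[-3..3]=0100110 (head:      ^)
Step 6: in state A at pos 2, read 1 -> (A,1)->write 0,move R,goto C. Now: state=C, head=3, tape[-3..4]=01001000 (head:       ^)
After 6 step(s): state = C (not H) -> not halted within 6 -> no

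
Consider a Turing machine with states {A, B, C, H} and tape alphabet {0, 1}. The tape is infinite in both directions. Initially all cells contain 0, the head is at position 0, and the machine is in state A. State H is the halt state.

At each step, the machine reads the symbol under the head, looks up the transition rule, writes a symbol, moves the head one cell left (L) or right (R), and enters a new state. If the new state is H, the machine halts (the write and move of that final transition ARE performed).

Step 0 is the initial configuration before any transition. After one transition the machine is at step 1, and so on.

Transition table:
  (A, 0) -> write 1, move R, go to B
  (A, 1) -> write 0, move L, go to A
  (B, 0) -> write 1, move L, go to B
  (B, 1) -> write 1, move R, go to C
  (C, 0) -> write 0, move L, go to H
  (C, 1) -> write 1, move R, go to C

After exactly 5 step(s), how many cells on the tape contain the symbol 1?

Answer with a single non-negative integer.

Answer: 2

Derivation:
Step 1: in state A at pos 0, read 0 -> (A,0)->write 1,move R,goto B. Now: state=B, head=1, tape[-1..2]=0100 (head:   ^)
Step 2: in state B at pos 1, read 0 -> (B,0)->write 1,move L,goto B. Now: state=B, head=0, tape[-1..2]=0110 (head:  ^)
Step 3: in state B at pos 0, read 1 -> (B,1)->write 1,move R,goto C. Now: state=C, head=1, tape[-1..2]=0110 (head:   ^)
Step 4: in state C at pos 1, read 1 -> (C,1)->write 1,move R,goto C. Now: state=C, head=2, tape[-1..3]=01100 (head:    ^)
Step 5: in state C at pos 2, read 0 -> (C,0)->write 0,move L,goto H. Now: state=H, head=1, tape[-1..3]=01100 (head:   ^)
Cells containing 1 after step 5: {0, 1} -> 2 cell(s)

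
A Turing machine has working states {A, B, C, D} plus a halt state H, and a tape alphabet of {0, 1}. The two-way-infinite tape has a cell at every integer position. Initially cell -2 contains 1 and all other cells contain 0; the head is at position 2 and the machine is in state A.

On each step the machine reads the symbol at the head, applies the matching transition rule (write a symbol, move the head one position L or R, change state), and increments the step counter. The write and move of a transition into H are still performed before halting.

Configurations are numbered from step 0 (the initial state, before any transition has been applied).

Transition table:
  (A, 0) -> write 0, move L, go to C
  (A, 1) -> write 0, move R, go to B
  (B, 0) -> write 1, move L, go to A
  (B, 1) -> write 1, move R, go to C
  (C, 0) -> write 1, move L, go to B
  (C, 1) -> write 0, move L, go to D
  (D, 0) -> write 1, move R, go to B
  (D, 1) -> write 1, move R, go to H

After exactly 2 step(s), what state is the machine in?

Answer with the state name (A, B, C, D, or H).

Answer: B

Derivation:
Step 1: in state A at pos 2, read 0 -> (A,0)->write 0,move L,goto C. Now: state=C, head=1, tape[-3..3]=0100000 (head:     ^)
Step 2: in state C at pos 1, read 0 -> (C,0)->write 1,move L,goto B. Now: state=B, head=0, tape[-3..3]=0100100 (head:    ^)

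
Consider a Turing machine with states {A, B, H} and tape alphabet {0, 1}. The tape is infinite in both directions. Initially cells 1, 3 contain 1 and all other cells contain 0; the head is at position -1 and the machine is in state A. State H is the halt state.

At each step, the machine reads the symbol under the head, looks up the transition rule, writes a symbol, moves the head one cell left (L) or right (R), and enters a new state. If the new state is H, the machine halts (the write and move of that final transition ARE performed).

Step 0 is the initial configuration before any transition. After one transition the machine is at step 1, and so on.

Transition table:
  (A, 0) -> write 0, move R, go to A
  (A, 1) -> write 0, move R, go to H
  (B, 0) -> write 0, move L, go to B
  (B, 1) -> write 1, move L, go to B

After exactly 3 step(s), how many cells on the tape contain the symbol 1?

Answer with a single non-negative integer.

Answer: 1

Derivation:
Step 1: in state A at pos -1, read 0 -> (A,0)->write 0,move R,goto A. Now: state=A, head=0, tape[-2..4]=0001010 (head:   ^)
Step 2: in state A at pos 0, read 0 -> (A,0)->write 0,move R,goto A. Now: state=A, head=1, tape[-2..4]=0001010 (head:    ^)
Step 3: in state A at pos 1, read 1 -> (A,1)->write 0,move R,goto H. Now: state=H, head=2, tape[-2..4]=0000010 (head:     ^)
Cells containing 1 after step 3: {3} -> 1 cell(s)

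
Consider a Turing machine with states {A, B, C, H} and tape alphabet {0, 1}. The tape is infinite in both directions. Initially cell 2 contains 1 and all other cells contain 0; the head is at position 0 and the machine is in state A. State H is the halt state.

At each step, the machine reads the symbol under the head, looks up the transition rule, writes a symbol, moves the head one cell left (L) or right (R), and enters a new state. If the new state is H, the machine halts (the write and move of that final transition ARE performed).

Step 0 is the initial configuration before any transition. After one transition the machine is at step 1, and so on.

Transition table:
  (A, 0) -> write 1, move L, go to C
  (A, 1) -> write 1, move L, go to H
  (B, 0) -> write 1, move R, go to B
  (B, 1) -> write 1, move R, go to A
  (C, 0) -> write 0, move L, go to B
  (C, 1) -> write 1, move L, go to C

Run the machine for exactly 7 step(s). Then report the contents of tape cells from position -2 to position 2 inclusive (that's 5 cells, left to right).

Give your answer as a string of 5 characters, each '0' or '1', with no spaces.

Step 1: in state A at pos 0, read 0 -> (A,0)->write 1,move L,goto C. Now: state=C, head=-1, tape[-2..3]=001010 (head:  ^)
Step 2: in state C at pos -1, read 0 -> (C,0)->write 0,move L,goto B. Now: state=B, head=-2, tape[-3..3]=0001010 (head:  ^)
Step 3: in state B at pos -2, read 0 -> (B,0)->write 1,move R,goto B. Now: state=B, head=-1, tape[-3..3]=0101010 (head:   ^)
Step 4: in state B at pos -1, read 0 -> (B,0)->write 1,move R,goto B. Now: state=B, head=0, tape[-3..3]=0111010 (head:    ^)
Step 5: in state B at pos 0, read 1 -> (B,1)->write 1,move R,goto A. Now: state=A, head=1, tape[-3..3]=0111010 (head:     ^)
Step 6: in state A at pos 1, read 0 -> (A,0)->write 1,move L,goto C. Now: state=C, head=0, tape[-3..3]=0111110 (head:    ^)
Step 7: in state C at pos 0, read 1 -> (C,1)->write 1,move L,goto C. Now: state=C, head=-1, tape[-3..3]=0111110 (head:   ^)

Answer: 11111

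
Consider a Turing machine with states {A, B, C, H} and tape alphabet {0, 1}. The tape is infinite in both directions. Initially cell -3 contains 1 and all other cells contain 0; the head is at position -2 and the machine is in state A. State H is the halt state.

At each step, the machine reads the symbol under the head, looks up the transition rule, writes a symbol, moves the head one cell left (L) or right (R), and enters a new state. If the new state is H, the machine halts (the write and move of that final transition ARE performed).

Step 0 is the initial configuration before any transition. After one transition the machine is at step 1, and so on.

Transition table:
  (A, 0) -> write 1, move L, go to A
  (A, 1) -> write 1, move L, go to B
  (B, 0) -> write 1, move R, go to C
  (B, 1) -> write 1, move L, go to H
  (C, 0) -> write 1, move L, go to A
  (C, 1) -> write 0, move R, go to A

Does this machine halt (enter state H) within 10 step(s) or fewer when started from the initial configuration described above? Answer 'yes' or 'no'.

Answer: no

Derivation:
Step 1: in state A at pos -2, read 0 -> (A,0)->write 1,move L,goto A. Now: state=A, head=-3, tape[-4..-1]=0110 (head:  ^)
Step 2: in state A at pos -3, read 1 -> (A,1)->write 1,move L,goto B. Now: state=B, head=-4, tape[-5..-1]=00110 (head:  ^)
Step 3: in state B at pos -4, read 0 -> (B,0)->write 1,move R,goto C. Now: state=C, head=-3, tape[-5..-1]=01110 (head:   ^)
Step 4: in state C at pos -3, read 1 -> (C,1)->write 0,move R,goto A. Now: state=A, head=-2, tape[-5..-1]=01010 (head:    ^)
Step 5: in state A at pos -2, read 1 -> (A,1)->write 1,move L,goto B. Now: state=B, head=-3, tape[-5..-1]=01010 (head:   ^)
Step 6: in state B at pos -3, read 0 -> (B,0)->write 1,move R,goto C. Now: state=C, head=-2, tape[-5..-1]=01110 (head:    ^)
Step 7: in state C at pos -2, read 1 -> (C,1)->write 0,move R,goto A. Now: state=A, head=-1, tape[-5..0]=011000 (head:     ^)
Step 8: in state A at pos -1, read 0 -> (A,0)->write 1,move L,goto A. Now: state=A, head=-2, tape[-5..0]=011010 (head:    ^)
Step 9: in state A at pos -2, read 0 -> (A,0)->write 1,move L,goto A. Now: state=A, head=-3, tape[-5..0]=011110 (head:   ^)
Step 10: in state A at pos -3, read 1 -> (A,1)->write 1,move L,goto B. Now: state=B, head=-4, tape[-5..0]=011110 (head:  ^)
After 10 step(s): state = B (not H) -> not halted within 10 -> no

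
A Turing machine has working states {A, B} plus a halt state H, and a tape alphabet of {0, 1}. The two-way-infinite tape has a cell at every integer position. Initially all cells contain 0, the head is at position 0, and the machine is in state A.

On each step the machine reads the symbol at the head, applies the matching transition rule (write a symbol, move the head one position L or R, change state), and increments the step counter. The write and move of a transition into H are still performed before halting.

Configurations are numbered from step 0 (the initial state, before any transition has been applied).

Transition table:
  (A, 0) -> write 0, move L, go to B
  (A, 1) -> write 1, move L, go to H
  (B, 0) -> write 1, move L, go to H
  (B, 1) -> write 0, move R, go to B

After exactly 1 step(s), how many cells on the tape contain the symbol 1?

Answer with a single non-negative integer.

Step 1: in state A at pos 0, read 0 -> (A,0)->write 0,move L,goto B. Now: state=B, head=-1, tape[-2..1]=0000 (head:  ^)
No cell contains 1 after step 1 -> 0 cell(s)

Answer: 0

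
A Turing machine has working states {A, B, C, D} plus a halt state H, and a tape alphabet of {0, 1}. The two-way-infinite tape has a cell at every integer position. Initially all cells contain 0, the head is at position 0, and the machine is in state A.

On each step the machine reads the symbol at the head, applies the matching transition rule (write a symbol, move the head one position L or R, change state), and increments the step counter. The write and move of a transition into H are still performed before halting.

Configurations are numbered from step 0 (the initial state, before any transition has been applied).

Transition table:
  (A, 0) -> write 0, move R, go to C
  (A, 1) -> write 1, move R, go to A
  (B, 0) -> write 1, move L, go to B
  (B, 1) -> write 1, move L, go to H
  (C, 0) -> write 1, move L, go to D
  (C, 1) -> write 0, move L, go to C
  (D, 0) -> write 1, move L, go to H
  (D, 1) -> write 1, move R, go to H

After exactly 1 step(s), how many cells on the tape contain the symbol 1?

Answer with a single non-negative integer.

Answer: 0

Derivation:
Step 1: in state A at pos 0, read 0 -> (A,0)->write 0,move R,goto C. Now: state=C, head=1, tape[-1..2]=0000 (head:   ^)
No cell contains 1 after step 1 -> 0 cell(s)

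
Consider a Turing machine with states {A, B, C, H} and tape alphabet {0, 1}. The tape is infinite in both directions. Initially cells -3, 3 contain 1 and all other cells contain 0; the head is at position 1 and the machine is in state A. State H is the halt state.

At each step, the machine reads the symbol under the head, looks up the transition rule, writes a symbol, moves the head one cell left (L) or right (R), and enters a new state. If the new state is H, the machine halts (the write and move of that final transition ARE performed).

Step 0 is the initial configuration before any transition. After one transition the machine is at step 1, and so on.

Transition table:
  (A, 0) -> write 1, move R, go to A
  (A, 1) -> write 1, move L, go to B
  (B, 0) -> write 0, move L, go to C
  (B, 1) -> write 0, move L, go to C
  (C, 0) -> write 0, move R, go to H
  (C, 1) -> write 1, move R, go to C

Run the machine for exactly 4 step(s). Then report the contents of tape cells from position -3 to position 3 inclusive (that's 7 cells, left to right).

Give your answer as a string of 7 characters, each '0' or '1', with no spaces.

Step 1: in state A at pos 1, read 0 -> (A,0)->write 1,move R,goto A. Now: state=A, head=2, tape[-4..4]=010001010 (head:       ^)
Step 2: in state A at pos 2, read 0 -> (A,0)->write 1,move R,goto A. Now: state=A, head=3, tape[-4..4]=010001110 (head:        ^)
Step 3: in state A at pos 3, read 1 -> (A,1)->write 1,move L,goto B. Now: state=B, head=2, tape[-4..4]=010001110 (head:       ^)
Step 4: in state B at pos 2, read 1 -> (B,1)->write 0,move L,goto C. Now: state=C, head=1, tape[-4..4]=010001010 (head:      ^)

Answer: 1000101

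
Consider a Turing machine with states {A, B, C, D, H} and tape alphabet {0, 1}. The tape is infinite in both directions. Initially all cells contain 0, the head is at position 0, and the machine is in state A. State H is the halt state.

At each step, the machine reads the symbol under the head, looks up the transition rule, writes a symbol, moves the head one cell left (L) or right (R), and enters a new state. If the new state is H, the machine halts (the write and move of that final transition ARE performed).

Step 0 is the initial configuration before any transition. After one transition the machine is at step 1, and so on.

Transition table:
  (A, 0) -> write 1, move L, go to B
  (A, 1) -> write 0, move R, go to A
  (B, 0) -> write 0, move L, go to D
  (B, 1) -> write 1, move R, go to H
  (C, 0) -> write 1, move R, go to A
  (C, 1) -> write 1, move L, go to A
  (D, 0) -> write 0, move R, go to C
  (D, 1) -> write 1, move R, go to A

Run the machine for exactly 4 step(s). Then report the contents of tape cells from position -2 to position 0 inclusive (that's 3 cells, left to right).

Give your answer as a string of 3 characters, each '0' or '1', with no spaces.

Answer: 011

Derivation:
Step 1: in state A at pos 0, read 0 -> (A,0)->write 1,move L,goto B. Now: state=B, head=-1, tape[-2..1]=0010 (head:  ^)
Step 2: in state B at pos -1, read 0 -> (B,0)->write 0,move L,goto D. Now: state=D, head=-2, tape[-3..1]=00010 (head:  ^)
Step 3: in state D at pos -2, read 0 -> (D,0)->write 0,move R,goto C. Now: state=C, head=-1, tape[-3..1]=00010 (head:   ^)
Step 4: in state C at pos -1, read 0 -> (C,0)->write 1,move R,goto A. Now: state=A, head=0, tape[-3..1]=00110 (head:    ^)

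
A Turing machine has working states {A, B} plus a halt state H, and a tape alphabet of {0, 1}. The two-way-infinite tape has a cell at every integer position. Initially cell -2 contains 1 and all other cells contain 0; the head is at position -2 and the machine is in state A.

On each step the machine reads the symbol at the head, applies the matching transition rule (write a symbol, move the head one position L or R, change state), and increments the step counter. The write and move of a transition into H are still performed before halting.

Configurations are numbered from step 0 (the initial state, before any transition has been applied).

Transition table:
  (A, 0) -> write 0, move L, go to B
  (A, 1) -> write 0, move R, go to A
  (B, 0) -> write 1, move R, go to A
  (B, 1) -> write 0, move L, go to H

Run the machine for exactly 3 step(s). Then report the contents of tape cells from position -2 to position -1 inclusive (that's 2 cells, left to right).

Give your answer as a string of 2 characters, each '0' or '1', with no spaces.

Step 1: in state A at pos -2, read 1 -> (A,1)->write 0,move R,goto A. Now: state=A, head=-1, tape[-3..0]=0000 (head:   ^)
Step 2: in state A at pos -1, read 0 -> (A,0)->write 0,move L,goto B. Now: state=B, head=-2, tape[-3..0]=0000 (head:  ^)
Step 3: in state B at pos -2, read 0 -> (B,0)->write 1,move R,goto A. Now: state=A, head=-1, tape[-3..0]=0100 (head:   ^)

Answer: 10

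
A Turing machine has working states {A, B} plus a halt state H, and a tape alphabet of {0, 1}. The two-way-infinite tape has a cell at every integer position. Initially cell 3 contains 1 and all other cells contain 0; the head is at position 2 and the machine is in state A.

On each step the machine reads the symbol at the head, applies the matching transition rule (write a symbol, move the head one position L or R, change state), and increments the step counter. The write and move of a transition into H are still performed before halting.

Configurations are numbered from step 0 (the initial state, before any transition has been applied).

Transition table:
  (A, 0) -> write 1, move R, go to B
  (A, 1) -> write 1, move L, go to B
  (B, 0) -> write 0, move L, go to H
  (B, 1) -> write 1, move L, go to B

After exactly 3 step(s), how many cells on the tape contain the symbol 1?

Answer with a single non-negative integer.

Step 1: in state A at pos 2, read 0 -> (A,0)->write 1,move R,goto B. Now: state=B, head=3, tape[1..4]=0110 (head:   ^)
Step 2: in state B at pos 3, read 1 -> (B,1)->write 1,move L,goto B. Now: state=B, head=2, tape[1..4]=0110 (head:  ^)
Step 3: in state B at pos 2, read 1 -> (B,1)->write 1,move L,goto B. Now: state=B, head=1, tape[0..4]=00110 (head:  ^)
Cells containing 1 after step 3: {2, 3} -> 2 cell(s)

Answer: 2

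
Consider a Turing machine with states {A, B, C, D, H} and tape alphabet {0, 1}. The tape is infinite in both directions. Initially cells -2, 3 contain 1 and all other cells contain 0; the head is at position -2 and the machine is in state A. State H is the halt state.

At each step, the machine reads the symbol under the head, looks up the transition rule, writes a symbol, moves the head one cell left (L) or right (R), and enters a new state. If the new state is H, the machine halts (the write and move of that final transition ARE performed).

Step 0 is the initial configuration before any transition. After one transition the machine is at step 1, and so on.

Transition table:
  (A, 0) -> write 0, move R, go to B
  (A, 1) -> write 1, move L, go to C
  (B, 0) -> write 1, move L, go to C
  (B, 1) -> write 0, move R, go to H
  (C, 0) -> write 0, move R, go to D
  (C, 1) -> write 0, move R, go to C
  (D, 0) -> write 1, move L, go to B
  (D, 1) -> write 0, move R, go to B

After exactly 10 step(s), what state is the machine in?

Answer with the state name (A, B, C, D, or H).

Answer: C

Derivation:
Step 1: in state A at pos -2, read 1 -> (A,1)->write 1,move L,goto C. Now: state=C, head=-3, tape[-4..4]=001000010 (head:  ^)
Step 2: in state C at pos -3, read 0 -> (C,0)->write 0,move R,goto D. Now: state=D, head=-2, tape[-4..4]=001000010 (head:   ^)
Step 3: in state D at pos -2, read 1 -> (D,1)->write 0,move R,goto B. Now: state=B, head=-1, tape[-4..4]=000000010 (head:    ^)
Step 4: in state B at pos -1, read 0 -> (B,0)->write 1,move L,goto C. Now: state=C, head=-2, tape[-4..4]=000100010 (head:   ^)
Step 5: in state C at pos -2, read 0 -> (C,0)->write 0,move R,goto D. Now: state=D, head=-1, tape[-4..4]=000100010 (head:    ^)
Step 6: in state D at pos -1, read 1 -> (D,1)->write 0,move R,goto B. Now: state=B, head=0, tape[-4..4]=000000010 (head:     ^)
Step 7: in state B at pos 0, read 0 -> (B,0)->write 1,move L,goto C. Now: state=C, head=-1, tape[-4..4]=000010010 (head:    ^)
Step 8: in state C at pos -1, read 0 -> (C,0)->write 0,move R,goto D. Now: state=D, head=0, tape[-4..4]=000010010 (head:     ^)
Step 9: in state D at pos 0, read 1 -> (D,1)->write 0,move R,goto B. Now: state=B, head=1, tape[-4..4]=000000010 (head:      ^)
Step 10: in state B at pos 1, read 0 -> (B,0)->write 1,move L,goto C. Now: state=C, head=0, tape[-4..4]=000001010 (head:     ^)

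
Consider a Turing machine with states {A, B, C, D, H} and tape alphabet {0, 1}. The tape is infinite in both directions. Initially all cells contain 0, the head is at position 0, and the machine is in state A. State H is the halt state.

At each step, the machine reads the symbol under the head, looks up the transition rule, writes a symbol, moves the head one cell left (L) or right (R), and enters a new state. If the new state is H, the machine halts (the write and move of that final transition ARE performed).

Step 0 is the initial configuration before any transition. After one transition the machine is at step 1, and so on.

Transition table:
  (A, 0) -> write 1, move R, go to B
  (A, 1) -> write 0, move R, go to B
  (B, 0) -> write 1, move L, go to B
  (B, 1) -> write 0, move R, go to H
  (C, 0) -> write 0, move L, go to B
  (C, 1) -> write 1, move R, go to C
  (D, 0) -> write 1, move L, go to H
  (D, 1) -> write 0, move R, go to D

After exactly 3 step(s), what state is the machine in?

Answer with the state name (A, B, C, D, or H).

Answer: H

Derivation:
Step 1: in state A at pos 0, read 0 -> (A,0)->write 1,move R,goto B. Now: state=B, head=1, tape[-1..2]=0100 (head:   ^)
Step 2: in state B at pos 1, read 0 -> (B,0)->write 1,move L,goto B. Now: state=B, head=0, tape[-1..2]=0110 (head:  ^)
Step 3: in state B at pos 0, read 1 -> (B,1)->write 0,move R,goto H. Now: state=H, head=1, tape[-1..2]=0010 (head:   ^)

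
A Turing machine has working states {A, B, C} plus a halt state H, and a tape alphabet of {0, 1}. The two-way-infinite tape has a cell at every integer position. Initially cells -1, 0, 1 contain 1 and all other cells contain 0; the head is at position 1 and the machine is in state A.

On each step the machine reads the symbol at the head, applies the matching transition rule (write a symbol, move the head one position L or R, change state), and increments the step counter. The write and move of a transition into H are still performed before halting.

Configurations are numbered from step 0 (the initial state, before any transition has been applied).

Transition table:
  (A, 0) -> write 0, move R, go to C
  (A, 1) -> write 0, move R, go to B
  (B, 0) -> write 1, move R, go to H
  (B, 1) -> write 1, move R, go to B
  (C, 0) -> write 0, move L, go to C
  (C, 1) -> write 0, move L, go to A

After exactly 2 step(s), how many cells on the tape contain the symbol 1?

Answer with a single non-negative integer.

Step 1: in state A at pos 1, read 1 -> (A,1)->write 0,move R,goto B. Now: state=B, head=2, tape[-2..3]=011000 (head:     ^)
Step 2: in state B at pos 2, read 0 -> (B,0)->write 1,move R,goto H. Now: state=H, head=3, tape[-2..4]=0110100 (head:      ^)
Cells containing 1 after step 2: {-1, 0, 2} -> 3 cell(s)

Answer: 3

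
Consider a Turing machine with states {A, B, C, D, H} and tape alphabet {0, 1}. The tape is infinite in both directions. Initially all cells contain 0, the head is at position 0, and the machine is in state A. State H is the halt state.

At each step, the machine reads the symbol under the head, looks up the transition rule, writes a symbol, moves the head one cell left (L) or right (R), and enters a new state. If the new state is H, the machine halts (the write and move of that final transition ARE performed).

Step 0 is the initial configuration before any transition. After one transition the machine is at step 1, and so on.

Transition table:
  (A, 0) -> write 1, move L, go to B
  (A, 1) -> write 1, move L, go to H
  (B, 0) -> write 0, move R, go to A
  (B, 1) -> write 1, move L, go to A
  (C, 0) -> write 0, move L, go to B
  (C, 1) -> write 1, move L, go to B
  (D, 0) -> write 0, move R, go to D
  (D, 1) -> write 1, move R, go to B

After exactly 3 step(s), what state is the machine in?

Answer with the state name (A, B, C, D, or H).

Step 1: in state A at pos 0, read 0 -> (A,0)->write 1,move L,goto B. Now: state=B, head=-1, tape[-2..1]=0010 (head:  ^)
Step 2: in state B at pos -1, read 0 -> (B,0)->write 0,move R,goto A. Now: state=A, head=0, tape[-2..1]=0010 (head:   ^)
Step 3: in state A at pos 0, read 1 -> (A,1)->write 1,move L,goto H. Now: state=H, head=-1, tape[-2..1]=0010 (head:  ^)

Answer: H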